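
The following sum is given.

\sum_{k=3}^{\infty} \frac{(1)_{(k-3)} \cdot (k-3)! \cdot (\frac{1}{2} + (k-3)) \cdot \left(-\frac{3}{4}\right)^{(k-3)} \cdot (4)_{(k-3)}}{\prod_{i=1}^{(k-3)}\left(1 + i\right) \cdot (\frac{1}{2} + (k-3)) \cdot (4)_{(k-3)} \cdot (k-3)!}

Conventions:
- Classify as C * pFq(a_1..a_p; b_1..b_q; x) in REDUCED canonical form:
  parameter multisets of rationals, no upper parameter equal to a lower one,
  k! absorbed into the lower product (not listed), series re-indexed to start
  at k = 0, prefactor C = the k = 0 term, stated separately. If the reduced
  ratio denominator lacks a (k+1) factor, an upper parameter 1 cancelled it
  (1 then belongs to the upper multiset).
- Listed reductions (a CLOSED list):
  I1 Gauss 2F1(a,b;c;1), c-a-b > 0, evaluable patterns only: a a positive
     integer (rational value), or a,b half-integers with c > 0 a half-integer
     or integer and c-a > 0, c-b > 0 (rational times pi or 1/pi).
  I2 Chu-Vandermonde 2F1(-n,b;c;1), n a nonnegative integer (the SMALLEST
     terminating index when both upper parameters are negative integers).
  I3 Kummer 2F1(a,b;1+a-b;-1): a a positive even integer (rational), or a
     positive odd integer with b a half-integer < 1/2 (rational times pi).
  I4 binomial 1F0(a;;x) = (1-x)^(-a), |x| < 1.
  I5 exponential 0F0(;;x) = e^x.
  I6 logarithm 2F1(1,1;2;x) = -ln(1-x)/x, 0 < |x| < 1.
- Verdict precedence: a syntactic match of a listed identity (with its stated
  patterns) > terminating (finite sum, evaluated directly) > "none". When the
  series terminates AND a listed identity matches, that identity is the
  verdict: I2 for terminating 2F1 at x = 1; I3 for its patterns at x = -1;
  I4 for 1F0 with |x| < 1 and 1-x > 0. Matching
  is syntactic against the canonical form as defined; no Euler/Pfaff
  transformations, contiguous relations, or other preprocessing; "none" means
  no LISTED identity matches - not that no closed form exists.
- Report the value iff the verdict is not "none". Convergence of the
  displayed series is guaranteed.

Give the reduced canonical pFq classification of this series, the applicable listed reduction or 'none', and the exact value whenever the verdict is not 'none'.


The series (x = -\frac{3}{4}) is 2F1: upper {1, 1}, lower {2}, prefactor 1. Verdict (x = -\frac{3}{4}): the I6 logarithm reduction applies (the logarithm: parameters (1,1;2), x = -\frac{3}{4}). Value: \frac{4}{3} \cdot \ln\left(\frac{7}{4}\right).

Structural cue: from the first term 1: the factorial ratio (C = 1, x = -3/4) (k+a-1)!/(a-1)! is a rising factorial (a)_k.
Adjacent-term ratio: r(k) = -\frac{3}{4} * (k+1) (k+1) / [(k+2) (k+1)] ; factor over Q: parameters, x = -\frac{3}{4}, and C = 1.


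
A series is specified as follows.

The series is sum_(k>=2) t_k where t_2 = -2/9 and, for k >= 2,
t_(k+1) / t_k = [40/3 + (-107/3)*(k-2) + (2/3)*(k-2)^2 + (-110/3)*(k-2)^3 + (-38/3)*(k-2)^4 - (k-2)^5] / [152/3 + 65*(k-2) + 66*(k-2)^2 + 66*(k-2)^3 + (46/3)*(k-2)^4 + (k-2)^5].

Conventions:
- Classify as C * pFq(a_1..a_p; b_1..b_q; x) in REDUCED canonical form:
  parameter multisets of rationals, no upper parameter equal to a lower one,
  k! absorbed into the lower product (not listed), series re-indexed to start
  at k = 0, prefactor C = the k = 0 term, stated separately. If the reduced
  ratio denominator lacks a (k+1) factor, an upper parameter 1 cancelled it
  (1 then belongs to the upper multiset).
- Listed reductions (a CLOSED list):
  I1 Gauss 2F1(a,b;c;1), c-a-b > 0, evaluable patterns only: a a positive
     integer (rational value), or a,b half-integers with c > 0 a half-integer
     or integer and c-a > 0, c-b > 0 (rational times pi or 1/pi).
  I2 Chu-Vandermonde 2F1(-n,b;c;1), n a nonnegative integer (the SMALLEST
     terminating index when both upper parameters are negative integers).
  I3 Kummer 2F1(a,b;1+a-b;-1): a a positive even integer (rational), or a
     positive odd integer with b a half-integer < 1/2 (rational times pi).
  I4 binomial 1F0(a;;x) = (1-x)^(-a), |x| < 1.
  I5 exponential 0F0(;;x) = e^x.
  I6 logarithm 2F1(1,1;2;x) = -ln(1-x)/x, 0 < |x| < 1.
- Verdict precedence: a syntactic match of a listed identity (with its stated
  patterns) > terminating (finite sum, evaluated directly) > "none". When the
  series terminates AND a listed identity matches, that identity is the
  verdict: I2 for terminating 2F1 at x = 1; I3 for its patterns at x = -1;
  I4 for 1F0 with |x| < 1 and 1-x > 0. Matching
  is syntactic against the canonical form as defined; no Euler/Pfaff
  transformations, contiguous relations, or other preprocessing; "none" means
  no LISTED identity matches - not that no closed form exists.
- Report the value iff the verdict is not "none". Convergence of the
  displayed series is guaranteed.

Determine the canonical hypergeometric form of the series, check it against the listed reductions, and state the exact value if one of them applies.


Prefactor -2/9, argument -1: 2F1 with upper {-1/3, 5} over lower {19/3}. Verdict: none (x = -1): each listed identity misses the multisets {-1/3, 5} ; {19/3}.

Structural cue: from the first term -2/9: the parameter 8 appears in both the upper and lower lists and cancels (alongside the other common factor).
Step ratio: r(k) = (-1) * (k-1/3) (k+5) / [(k+19/3) (k+1)] ; factor over Q: parameters, x = (-1), and C = -2/9.


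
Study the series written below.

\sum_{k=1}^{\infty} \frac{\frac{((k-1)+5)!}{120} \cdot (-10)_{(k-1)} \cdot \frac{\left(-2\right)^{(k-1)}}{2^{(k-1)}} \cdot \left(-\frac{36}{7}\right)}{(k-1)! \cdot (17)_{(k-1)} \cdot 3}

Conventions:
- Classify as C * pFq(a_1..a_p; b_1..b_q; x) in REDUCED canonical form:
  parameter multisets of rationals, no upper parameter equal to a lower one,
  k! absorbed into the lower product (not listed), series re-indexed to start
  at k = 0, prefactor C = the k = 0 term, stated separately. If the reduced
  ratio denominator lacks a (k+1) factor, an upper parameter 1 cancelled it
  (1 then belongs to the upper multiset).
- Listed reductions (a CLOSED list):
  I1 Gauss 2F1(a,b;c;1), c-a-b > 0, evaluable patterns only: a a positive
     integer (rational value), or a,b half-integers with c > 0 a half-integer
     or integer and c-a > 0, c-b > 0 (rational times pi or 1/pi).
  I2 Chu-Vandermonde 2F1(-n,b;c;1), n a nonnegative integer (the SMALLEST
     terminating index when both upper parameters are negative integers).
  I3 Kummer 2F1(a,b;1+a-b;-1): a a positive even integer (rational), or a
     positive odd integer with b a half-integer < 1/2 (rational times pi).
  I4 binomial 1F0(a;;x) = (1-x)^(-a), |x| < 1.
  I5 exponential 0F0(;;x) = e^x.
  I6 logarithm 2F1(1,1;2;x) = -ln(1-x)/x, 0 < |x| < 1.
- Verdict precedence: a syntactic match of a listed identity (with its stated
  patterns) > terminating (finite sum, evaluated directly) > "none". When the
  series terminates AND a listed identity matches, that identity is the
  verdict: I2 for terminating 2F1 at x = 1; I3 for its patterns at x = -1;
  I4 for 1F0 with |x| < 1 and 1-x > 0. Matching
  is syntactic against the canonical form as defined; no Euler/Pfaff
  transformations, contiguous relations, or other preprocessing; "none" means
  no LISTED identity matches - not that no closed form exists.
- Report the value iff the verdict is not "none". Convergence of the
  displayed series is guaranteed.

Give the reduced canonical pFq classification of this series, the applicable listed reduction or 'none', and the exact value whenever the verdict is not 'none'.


With C = -\frac{12}{7}: the canonical form is 2F1(-10, 6; 17; -1). Verdict at x = -1: Kummer's theorem (I3) matches (x = -1; c = 17 equals 1+a-b for upper {-10, 6}: listed pattern). Exact value: -48.

Key step: from the first term -\frac{12}{7}: the two k-th powers (C = -12/7, x = -1) combine into one argument.
Step ratio: r(k) = -1 * (k-10) (k+6) / [(k+17) (k+1)] - rational in k. x = -1; t_0 = -\frac{12}{7}; negate the roots.


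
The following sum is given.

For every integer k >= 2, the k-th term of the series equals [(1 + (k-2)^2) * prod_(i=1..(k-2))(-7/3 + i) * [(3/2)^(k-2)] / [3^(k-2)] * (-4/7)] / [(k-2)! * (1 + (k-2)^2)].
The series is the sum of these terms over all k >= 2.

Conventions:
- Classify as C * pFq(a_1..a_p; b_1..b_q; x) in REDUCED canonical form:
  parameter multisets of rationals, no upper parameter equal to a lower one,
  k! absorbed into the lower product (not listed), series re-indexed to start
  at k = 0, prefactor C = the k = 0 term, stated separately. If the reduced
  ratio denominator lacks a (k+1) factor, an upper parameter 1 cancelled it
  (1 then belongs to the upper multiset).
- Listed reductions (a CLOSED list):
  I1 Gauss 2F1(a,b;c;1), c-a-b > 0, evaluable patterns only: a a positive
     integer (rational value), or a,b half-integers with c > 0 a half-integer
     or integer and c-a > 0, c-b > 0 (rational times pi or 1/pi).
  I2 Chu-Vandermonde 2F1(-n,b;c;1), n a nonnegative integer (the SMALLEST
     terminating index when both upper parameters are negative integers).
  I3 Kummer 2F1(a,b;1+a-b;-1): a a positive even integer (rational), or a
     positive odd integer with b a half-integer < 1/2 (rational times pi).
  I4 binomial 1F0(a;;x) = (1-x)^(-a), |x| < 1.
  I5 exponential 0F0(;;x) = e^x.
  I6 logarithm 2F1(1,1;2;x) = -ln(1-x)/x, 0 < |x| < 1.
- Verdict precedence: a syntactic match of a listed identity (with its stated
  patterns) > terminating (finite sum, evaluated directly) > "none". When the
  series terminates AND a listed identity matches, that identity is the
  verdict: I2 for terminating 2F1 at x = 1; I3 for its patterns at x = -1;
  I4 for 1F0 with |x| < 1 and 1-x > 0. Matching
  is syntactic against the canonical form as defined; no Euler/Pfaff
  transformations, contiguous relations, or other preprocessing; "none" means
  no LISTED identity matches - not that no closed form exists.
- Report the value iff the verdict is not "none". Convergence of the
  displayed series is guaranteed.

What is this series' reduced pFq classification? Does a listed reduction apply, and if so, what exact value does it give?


Classification (C = -4/7): 1F0 with upper {-4/3}, lower {-}, argument x = 1/2. Verdict at x = 1/2: the binomial series (I4) matches (the 1F0 binomial series: exponent 4/3, x = 1/2). Sum: (-4/7) * (1/2)^(4/3).

The tell: x = (1/2) and the two k-th powers (C = -4/7) combine into one argument.
Adjacent-term ratio: r(k) = (1/2) * (k-4/3) / [(k+1)] - rational in k, leading ratio (1/2); with t_0 = -4/7, classification follows.


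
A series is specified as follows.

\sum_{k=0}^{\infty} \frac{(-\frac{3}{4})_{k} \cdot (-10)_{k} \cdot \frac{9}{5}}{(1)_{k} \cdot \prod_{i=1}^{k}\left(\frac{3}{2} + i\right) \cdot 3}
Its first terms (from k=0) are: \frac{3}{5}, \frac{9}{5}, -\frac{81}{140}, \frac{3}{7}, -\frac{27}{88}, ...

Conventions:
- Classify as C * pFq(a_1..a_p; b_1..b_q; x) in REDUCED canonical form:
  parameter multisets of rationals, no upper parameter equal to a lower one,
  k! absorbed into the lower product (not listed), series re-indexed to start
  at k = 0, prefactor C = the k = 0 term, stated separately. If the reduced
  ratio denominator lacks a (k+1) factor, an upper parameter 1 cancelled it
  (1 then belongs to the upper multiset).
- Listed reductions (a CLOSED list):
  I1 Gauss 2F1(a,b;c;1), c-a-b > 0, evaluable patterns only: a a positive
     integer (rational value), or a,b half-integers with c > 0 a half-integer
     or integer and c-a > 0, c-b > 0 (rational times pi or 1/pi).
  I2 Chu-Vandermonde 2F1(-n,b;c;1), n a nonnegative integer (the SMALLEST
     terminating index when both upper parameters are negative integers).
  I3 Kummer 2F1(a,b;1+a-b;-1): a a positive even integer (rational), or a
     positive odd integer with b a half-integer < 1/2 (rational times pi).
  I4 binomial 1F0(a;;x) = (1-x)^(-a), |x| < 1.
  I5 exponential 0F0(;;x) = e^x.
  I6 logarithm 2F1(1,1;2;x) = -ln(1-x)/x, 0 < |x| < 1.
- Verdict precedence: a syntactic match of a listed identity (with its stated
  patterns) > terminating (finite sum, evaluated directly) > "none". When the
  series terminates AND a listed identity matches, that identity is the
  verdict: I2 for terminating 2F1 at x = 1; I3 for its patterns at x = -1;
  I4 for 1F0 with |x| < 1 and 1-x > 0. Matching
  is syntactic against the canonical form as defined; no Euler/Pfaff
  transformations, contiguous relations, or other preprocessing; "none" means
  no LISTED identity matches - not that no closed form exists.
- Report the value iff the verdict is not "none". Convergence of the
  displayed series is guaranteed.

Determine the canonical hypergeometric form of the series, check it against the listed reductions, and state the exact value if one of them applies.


Canonical form: C = \frac{3}{5} times 2F1 with upper {-10, -\frac{3}{4}}, lower {\frac{5}{2}}, x = 1. Verdict: Chu-Vandermonde (I2) fires (terminating 2F1 at x = 1 with n = 10, b = -3/4, c = \frac{5}{2}). Exact value: \frac{923853}{447488}.

Key observation: x = 1 and (1)_k (C = 3/5, x = 1) is k! itself.
Consecutive-term ratio: r(k) = 1 * (k-10) (k-\frac{3}{4}) / [(k+\frac{5}{2}) (k+1)] - rational in k. x = 1; t_0 = \frac{3}{5}; negate the roots.


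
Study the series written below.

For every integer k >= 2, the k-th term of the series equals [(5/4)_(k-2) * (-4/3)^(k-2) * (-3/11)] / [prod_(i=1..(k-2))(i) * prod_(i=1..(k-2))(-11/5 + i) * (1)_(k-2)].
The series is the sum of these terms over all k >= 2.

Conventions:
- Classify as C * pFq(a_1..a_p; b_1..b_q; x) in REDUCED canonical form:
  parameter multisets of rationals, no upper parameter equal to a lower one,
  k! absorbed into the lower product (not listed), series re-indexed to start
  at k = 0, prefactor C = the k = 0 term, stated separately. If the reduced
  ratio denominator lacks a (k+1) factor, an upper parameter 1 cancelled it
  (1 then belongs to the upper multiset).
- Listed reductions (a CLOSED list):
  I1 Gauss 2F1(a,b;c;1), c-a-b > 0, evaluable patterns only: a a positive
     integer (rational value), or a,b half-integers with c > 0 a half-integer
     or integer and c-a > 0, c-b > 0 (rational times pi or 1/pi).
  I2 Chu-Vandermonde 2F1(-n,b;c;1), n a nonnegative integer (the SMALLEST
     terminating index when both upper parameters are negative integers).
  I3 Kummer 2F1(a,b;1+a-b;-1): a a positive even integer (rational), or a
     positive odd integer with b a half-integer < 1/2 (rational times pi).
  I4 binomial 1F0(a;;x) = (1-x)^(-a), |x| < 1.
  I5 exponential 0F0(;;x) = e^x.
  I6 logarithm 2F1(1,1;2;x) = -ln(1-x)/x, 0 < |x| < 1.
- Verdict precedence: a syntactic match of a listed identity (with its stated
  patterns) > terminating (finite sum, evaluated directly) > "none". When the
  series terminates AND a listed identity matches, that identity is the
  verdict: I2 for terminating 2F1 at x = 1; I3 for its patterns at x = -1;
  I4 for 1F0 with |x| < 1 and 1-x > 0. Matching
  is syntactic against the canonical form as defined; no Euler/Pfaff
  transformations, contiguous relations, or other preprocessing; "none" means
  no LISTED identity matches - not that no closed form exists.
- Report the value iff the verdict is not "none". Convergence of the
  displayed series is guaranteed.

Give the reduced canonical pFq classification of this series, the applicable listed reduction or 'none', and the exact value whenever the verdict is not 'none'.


Key step: with t_0 = -3/11, the lower running product (prefactor -3/11) is a rising factorial.
Adjacent-term ratio: r(k) = (-4/3) * (k+5/4) / [(k-6/5) (k+1) (k+1)] - poly over poly, x = (-4/3) from leading terms; C = -3/11 at k = 0.

x = -4/3 here; the reduced form reads 1F2, upper {5/4}, lower {-6/5, 1}, C = -3/11. Verdict: no listed reduction: x = -4/3 and upper {5/4} fail every I1-I6 pattern.


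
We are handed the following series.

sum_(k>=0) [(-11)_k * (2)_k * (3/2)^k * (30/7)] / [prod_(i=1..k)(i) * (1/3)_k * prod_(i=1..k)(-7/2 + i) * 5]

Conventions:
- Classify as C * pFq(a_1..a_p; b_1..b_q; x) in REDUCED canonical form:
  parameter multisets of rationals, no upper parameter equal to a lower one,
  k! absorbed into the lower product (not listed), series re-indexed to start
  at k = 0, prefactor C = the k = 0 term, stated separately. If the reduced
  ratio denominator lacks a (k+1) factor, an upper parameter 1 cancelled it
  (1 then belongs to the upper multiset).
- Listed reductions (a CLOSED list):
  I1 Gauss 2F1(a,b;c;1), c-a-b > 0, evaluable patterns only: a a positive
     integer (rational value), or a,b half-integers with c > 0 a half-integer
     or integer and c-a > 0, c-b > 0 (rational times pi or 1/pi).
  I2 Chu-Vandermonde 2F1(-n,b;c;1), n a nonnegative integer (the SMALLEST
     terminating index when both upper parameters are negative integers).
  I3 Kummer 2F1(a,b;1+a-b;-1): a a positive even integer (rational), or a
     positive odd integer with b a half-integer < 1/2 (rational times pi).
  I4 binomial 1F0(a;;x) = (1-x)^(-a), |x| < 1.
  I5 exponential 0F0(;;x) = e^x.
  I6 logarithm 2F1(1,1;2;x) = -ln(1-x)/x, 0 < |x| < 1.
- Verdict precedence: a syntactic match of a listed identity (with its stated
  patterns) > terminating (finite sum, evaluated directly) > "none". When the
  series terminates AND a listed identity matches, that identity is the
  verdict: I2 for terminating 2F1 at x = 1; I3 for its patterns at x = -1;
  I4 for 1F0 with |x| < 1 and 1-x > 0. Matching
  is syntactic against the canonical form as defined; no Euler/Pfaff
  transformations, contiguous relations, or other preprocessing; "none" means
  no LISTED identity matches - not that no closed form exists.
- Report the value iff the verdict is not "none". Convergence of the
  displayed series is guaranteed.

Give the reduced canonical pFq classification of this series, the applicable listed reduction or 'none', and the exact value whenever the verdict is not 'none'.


First insight: from the first term 6/7: the constant factors (prefactor 6/7) combine into one prefactor.
Term ratio: r(k) = (3/2) * (k-11) (k+2) / [(k-5/2) (k+1/3) (k+1)] - rational; roots negated = parameters, x = (3/2), C = 6/7.

x = 3/2 here; the reduced form reads 2F2, upper {-11, 2}, lower {-5/2, 1/3}, C = 6/7. Verdict: terminating (-11 upstairs). 12 nonzero terms in all; added directly. Exact value: 160631386588209/234730120625.


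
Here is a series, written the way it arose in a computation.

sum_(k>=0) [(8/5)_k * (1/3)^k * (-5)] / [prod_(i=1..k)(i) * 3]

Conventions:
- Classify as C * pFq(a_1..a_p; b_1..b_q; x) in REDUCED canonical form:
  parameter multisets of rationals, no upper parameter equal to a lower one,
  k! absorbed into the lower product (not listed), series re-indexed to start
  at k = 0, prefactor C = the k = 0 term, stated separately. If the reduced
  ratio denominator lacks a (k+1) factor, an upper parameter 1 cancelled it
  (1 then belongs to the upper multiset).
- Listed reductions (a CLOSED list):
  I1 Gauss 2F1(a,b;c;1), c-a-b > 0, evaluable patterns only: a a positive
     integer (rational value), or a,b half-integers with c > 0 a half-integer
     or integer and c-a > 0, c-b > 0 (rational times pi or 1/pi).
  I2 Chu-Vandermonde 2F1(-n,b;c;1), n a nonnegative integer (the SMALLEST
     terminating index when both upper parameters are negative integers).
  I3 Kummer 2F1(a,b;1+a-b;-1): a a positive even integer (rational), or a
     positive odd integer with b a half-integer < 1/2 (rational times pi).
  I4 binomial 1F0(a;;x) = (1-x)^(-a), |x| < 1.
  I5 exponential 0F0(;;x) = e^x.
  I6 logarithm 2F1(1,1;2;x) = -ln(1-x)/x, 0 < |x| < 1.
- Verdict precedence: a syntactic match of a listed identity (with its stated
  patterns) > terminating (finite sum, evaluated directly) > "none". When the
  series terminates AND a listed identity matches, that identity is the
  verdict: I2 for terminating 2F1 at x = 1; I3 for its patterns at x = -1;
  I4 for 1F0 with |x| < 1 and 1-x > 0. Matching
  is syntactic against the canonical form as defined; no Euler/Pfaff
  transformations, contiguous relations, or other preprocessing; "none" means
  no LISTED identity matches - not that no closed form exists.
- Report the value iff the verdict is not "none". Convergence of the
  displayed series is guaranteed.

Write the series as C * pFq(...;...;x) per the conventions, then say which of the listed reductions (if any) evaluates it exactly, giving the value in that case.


Key observation: from the first term -5/3: the constant factors (C = -5/3, x = 1/3) combine into one prefactor.
Step ratio: r(k) = (1/3) * (k+8/5) / [(k+1)] - rational; roots negated = parameters, x = (1/3), C = -5/3.

Canonical form: C = -5/3 times 1F0 with upper {8/5}, lower {-}, x = 1/3. Verdict at x = 1/3: the I4 binomial reduction matches (the 1F0 binomial series: exponent -8/5, x = 1/3). Hence: (-5/3) * (2/3)^(-8/5).


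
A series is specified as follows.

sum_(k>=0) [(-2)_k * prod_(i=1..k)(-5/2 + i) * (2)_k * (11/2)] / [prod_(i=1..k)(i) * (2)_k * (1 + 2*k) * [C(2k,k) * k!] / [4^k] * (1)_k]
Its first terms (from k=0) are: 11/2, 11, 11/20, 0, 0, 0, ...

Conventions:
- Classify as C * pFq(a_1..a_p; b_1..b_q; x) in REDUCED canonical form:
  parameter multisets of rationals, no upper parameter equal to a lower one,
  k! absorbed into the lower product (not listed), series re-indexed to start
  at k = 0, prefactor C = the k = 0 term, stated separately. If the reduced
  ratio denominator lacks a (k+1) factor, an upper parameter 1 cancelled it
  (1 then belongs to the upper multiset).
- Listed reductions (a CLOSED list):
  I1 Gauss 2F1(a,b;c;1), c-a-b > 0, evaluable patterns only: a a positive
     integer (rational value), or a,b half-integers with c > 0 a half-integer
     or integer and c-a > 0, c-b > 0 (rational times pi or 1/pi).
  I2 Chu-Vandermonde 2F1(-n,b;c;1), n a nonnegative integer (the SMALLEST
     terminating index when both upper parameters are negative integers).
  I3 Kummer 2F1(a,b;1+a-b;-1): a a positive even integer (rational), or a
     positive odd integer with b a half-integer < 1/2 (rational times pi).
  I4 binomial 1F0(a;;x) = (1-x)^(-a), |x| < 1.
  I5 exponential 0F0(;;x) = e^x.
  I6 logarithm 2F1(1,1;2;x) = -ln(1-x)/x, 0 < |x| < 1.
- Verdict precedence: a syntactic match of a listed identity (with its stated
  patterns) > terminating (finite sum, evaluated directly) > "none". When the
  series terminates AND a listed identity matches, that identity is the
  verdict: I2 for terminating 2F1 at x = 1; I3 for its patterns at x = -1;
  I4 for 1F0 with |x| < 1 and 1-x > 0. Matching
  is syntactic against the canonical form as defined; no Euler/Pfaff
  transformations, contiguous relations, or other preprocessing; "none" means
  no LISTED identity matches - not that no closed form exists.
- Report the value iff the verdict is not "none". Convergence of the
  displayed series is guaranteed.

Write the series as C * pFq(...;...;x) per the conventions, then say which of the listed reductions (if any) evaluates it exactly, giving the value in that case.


The series (x = 1) is 2F2: upper {-2, -3/2}, lower {1, 3/2}, prefactor 11/2. Verdict: terminating - the sum ends at index 2 because -2 is a negative integer; exact evaluation follows. Its exact value is 341/20.

First insight: x = 1 and the lower (2k+1) factor (prefactor 11/2) shifts a half-integer Pochhammer.
Consecutive-term ratio: r(k) = 1 * (k-2) (k-3/2) / [(k+1) (k+3/2) (k+1)] ; factor over Q: parameters, x = 1, and C = 11/2.


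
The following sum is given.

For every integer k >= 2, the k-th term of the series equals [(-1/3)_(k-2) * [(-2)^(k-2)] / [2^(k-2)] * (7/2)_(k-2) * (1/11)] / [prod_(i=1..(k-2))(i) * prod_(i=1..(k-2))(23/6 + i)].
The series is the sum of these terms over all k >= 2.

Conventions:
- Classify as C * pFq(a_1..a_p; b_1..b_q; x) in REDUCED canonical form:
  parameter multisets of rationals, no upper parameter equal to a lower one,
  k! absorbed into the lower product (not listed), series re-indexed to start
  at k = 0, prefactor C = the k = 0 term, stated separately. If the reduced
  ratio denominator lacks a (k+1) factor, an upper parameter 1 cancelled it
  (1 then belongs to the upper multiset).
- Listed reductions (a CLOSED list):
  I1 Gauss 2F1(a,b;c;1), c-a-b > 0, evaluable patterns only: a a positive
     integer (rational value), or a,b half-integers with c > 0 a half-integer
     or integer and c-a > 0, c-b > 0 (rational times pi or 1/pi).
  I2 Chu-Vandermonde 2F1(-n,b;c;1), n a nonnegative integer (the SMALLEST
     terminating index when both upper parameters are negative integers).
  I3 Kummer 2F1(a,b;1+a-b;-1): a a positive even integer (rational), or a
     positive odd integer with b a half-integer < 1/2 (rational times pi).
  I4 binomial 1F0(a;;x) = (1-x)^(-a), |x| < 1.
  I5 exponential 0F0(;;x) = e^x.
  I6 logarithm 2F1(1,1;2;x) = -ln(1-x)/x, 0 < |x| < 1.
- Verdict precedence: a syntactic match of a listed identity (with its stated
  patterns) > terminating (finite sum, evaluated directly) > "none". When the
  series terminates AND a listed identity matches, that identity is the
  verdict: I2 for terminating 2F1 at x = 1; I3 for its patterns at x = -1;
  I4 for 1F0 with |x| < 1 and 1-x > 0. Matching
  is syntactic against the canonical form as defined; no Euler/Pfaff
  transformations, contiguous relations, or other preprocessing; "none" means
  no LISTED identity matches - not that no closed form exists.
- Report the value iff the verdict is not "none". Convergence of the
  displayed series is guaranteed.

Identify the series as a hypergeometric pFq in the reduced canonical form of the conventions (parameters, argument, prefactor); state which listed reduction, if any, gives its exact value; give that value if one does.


At argument -1: a 2F1 with upper {-1/3, 7/2}, lower {29/6}, scaled by C = 1/11. Verdict: none - at argument -1 the multisets {-1/3, 7/2} ; {29/6} match no listed identity.

Key step: from the first term 1/11: the lower running product (C = 1/11, x = -1) is a rising factorial.
Step ratio: r(k) = (-1) * (k-1/3) (k+7/2) / [(k+29/6) (k+1)] - poly over poly, x = (-1) from leading terms; C = 1/11 at k = 0.


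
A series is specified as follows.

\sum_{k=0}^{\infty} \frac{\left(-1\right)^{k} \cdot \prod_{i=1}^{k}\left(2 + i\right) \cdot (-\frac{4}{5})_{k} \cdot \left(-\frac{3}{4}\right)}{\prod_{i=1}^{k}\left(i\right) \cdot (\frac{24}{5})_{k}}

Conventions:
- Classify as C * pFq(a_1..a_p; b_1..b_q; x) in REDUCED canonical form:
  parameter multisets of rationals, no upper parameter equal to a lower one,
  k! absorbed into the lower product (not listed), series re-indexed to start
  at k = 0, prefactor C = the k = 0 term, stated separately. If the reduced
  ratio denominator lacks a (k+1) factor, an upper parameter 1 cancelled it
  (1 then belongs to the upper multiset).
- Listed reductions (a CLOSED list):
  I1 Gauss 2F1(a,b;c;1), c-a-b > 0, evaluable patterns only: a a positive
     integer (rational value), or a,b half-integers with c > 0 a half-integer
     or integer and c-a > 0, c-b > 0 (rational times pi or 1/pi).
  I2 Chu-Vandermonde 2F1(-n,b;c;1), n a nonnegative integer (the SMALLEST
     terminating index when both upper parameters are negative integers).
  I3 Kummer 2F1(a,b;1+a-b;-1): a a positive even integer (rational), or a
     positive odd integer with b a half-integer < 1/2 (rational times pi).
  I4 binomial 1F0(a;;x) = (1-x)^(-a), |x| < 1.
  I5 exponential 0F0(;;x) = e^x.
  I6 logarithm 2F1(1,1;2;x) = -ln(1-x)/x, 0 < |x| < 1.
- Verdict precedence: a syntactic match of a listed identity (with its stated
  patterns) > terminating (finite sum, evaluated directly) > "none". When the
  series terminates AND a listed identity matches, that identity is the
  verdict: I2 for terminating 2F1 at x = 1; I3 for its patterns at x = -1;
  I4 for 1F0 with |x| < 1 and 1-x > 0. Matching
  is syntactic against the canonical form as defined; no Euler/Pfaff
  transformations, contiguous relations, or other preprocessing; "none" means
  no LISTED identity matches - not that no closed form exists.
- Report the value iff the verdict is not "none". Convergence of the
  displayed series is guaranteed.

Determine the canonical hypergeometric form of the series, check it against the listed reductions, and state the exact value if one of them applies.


With C = -\frac{3}{4}: the canonical form is 2F1(-\frac{4}{5}, 3; \frac{24}{5}; -1). Verdict: none here - no I1-I6 shape fits x = -1 with lower {\frac{24}{5}}.

The tell: x = -1 and the running product (C = -3/4) telescopes to a rising factorial.
Ratio: r(k) = -1 * (k-\frac{4}{5}) (k+3) / [(k+\frac{24}{5}) (k+1)] - rational in k. x = -1; t_0 = -\frac{3}{4}; negate the roots.


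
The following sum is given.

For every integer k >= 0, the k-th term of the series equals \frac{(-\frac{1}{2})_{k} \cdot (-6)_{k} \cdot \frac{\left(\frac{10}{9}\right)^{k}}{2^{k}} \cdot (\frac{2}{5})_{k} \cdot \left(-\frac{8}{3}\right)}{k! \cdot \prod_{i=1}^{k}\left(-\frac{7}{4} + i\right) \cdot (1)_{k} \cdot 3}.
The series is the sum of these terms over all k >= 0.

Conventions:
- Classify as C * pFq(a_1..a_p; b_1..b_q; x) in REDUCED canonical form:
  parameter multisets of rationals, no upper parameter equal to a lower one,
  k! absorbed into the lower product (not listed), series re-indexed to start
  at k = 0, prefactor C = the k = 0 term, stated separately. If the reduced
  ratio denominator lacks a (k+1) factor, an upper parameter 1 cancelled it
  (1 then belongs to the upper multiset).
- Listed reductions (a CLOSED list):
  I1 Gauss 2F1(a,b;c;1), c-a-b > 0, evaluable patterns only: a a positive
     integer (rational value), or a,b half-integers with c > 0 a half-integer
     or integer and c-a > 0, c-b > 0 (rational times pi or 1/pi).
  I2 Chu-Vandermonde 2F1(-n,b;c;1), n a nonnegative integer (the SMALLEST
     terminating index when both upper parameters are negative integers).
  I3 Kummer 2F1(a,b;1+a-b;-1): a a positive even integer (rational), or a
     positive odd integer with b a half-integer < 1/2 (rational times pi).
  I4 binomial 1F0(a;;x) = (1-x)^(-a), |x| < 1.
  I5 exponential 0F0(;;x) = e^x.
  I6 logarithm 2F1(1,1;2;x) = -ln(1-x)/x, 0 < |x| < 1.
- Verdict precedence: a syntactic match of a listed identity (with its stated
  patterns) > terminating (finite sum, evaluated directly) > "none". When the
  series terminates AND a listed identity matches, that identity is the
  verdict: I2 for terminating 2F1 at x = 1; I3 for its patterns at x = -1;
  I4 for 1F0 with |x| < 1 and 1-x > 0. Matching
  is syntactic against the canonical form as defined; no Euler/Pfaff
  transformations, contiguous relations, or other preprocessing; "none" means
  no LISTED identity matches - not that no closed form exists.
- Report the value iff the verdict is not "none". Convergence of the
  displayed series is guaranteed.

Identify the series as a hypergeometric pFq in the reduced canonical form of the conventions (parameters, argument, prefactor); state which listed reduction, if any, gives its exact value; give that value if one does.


Structural cue: t_0 = -\frac{8}{9} here, and the two k-th powers (prefactor -8/9) combine into one argument.
Term ratio: r(k) = \frac{5}{9} * (k-6) (k-\frac{1}{2}) (k+\frac{2}{5}) / [(k-\frac{3}{4}) (k+1) (k+1)] - poly over poly, x = \frac{5}{9} from leading terms; C = -\frac{8}{9} at k = 0.

With C = -\frac{8}{9}: the canonical form is 3F2(-6, -\frac{1}{2}, \frac{2}{5}; -\frac{3}{4}, 1; \frac{5}{9}). Verdict: terminating (-6 upstairs). 7 nonzero terms in all; added directly. Sum: -\frac{92228792}{103630995}.


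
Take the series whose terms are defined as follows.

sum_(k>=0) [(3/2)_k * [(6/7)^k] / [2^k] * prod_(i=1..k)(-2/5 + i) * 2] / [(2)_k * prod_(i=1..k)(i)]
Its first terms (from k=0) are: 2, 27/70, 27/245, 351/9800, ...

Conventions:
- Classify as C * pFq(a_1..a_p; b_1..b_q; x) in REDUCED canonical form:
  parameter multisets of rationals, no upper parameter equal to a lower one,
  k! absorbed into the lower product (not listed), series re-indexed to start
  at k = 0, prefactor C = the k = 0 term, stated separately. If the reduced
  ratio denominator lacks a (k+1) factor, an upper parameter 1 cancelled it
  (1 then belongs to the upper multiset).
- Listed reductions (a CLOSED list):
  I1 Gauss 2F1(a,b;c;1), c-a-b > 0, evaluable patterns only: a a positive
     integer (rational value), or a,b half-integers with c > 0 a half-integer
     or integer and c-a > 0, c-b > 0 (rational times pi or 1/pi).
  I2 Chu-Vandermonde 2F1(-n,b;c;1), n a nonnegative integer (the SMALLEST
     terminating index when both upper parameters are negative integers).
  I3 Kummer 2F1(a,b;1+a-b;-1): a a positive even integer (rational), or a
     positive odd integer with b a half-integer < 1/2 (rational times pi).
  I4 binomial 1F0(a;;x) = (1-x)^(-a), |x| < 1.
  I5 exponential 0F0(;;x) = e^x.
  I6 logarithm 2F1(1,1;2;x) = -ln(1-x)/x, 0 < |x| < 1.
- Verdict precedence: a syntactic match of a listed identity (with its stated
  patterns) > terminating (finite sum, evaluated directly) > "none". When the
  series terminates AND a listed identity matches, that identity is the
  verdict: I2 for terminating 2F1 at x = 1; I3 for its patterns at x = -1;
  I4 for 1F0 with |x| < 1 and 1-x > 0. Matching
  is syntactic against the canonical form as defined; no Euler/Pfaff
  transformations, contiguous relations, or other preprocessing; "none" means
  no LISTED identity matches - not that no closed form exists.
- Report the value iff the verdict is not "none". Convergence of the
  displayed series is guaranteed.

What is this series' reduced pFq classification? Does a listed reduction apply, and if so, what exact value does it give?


Canonical form: C = 2 times 2F1 with upper {3/5, 3/2}, lower {2}, x = 3/7. Verdict: none - at argument 3/7 the multisets {3/5, 3/2} ; {2} match no listed identity.

Structural cue: x = (3/7) and the running product (C = 2, x = 3/7) telescopes to a rising factorial.
Step ratio: r(k) = (3/7) * (k+3/5) (k+3/2) / [(k+2) (k+1)] - rational; roots negated = parameters, x = (3/7), C = 2.


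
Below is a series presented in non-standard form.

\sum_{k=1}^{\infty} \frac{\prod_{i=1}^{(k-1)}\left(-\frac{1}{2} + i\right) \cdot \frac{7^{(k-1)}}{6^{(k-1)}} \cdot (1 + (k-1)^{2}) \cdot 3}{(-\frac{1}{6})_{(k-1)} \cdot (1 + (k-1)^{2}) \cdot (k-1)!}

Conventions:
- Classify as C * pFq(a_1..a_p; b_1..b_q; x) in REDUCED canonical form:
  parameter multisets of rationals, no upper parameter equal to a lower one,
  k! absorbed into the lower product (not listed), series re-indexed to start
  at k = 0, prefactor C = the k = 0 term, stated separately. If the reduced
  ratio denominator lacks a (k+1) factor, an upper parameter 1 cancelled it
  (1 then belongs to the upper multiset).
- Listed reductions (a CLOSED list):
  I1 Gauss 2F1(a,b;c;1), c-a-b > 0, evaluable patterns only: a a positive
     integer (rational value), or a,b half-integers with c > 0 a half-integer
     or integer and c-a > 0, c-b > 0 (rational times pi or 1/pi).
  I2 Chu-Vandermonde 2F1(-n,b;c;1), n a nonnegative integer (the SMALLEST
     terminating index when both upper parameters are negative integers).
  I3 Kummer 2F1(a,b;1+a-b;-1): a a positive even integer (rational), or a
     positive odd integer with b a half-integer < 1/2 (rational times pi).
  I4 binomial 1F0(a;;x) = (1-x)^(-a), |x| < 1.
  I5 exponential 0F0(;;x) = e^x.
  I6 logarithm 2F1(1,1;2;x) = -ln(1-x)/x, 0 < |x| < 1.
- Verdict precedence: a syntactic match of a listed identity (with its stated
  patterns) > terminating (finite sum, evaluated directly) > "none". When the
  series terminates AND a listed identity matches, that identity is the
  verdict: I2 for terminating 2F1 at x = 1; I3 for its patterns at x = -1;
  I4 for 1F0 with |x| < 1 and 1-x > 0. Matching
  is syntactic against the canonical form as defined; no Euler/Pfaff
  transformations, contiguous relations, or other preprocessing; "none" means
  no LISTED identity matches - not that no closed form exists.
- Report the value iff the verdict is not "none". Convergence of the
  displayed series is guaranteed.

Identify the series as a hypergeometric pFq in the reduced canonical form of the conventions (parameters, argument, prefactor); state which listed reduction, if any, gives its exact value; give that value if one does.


Structural cue: from the first term 3: the factor k^2 + 1 cancels (top and bottom), leaving C = 3.
Ratio: r(k) = \frac{7}{6} * (k+\frac{1}{2}) / [(k-\frac{1}{6}) (k+1)] - poly over poly, x = \frac{7}{6} from leading terms; C = 3 at k = 0.

At argument \frac{7}{6}: a 1F1 with upper {\frac{1}{2}}, lower {-\frac{1}{6}}, scaled by C = 3. Verdict: none (x = \frac{7}{6}): each listed identity misses the multisets {\frac{1}{2}} ; {-\frac{1}{6}}.


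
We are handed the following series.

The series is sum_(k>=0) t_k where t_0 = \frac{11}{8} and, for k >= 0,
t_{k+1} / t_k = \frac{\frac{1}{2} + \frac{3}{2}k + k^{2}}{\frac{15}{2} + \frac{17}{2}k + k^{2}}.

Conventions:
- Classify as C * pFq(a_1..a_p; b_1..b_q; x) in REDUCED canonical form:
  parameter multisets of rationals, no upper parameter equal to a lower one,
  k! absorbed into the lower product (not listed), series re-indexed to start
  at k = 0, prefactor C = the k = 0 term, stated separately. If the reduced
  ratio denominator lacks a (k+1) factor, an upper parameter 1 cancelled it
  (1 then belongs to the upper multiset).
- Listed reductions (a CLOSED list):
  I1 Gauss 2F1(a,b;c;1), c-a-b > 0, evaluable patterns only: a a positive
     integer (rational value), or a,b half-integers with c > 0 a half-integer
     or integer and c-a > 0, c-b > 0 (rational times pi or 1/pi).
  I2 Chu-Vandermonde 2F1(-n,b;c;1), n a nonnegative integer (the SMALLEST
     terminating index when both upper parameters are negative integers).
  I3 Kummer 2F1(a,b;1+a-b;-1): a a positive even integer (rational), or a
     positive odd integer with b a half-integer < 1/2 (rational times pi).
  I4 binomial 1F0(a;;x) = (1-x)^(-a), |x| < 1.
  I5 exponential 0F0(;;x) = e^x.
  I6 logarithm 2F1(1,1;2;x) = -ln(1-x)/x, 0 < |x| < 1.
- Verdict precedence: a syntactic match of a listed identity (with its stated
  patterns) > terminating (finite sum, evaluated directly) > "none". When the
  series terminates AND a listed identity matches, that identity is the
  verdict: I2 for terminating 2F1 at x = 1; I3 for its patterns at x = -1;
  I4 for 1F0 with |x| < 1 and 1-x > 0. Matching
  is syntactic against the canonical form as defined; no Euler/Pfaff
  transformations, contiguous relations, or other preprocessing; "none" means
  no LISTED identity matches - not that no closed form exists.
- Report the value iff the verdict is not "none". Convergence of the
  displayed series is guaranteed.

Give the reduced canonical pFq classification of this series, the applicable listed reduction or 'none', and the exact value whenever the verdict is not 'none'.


Reduced: x = 1, 2F1, upper = {\frac{1}{2}, 1}, lower = {\frac{15}{2}}, C = \frac{11}{8}. Verdict: the Gauss summation I1 applies (x = 1: the Gamma ratio telescopes since c-a-b = 6 > 0 and a = 1 in Z>0). Exact value: \frac{143}{96}.

Key observation: t_0 = \frac{11}{8} here, and factor the ratio over Q (C = 11/8): negated roots = parameters.
Ratio: r(k) = 1 * (k+\frac{1}{2}) (k+1) / [(k+\frac{15}{2}) (k+1)] - rational; roots negated = parameters, x = 1, C = \frac{11}{8}.


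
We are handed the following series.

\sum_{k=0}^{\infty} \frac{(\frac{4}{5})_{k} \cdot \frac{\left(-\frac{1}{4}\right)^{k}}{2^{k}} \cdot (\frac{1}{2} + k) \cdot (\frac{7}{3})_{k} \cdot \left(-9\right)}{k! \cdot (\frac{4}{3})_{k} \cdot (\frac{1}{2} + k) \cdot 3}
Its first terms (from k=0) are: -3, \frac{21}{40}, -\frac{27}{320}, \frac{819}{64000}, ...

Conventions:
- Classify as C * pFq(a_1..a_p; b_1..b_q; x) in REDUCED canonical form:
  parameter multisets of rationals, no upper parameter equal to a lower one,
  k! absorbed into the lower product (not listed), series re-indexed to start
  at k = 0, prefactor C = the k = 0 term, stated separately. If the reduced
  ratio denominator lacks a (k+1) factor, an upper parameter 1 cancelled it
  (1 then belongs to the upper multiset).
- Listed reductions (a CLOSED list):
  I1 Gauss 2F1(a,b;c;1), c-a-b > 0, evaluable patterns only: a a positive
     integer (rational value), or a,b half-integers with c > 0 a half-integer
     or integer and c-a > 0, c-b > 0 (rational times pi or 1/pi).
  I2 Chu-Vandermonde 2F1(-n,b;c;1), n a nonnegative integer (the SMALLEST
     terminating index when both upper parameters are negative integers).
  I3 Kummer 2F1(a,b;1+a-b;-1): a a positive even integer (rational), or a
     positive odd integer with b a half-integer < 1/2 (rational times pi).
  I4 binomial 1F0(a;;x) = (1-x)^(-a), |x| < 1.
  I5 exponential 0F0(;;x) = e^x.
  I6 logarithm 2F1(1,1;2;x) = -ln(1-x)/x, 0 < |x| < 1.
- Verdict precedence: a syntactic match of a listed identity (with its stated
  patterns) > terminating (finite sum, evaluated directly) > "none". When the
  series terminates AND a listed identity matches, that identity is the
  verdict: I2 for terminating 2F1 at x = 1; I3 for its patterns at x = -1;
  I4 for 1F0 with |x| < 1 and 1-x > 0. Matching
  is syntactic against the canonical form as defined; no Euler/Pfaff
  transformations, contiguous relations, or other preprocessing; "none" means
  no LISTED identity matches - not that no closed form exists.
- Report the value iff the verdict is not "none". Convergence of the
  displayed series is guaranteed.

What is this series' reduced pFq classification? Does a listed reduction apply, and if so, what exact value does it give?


Canonical form: C = -3 times 2F1 with upper {\frac{4}{5}, \frac{7}{3}}, lower {\frac{4}{3}}, x = -\frac{1}{8}. Verdict: none - this 2F1 at x = -\frac{1}{8} matches no listed pattern, and upper {\frac{4}{5}, \frac{7}{3}} holds no stopper.

Key observation: with t_0 = -3, the two k-th powers (prefactor -3) combine into one argument.
Step ratio: r(k) = -\frac{1}{8} * (k+\frac{4}{5}) (k+\frac{7}{3}) / [(k+\frac{4}{3}) (k+1)] ; factor over Q: parameters, x = -\frac{1}{8}, and C = -3.
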